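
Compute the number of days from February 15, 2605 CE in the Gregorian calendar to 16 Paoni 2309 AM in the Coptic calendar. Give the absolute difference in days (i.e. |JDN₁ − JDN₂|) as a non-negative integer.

JDN of the first date = 2672562.
JDN of the second date = 2668312.
|2668312 − 2672562| = 4250.

4250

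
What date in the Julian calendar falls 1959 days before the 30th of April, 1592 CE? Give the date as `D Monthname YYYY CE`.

The starting date is JDN 2302656; 2302656 − 1959 = 2300697.
JDN 2300697 corresponds to 19 December 1586 CE.

19 December 1586 CE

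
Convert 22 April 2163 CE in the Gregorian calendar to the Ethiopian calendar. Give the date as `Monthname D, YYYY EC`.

Julian Day Number of the source date = 2511191.
Converting JDN 2511191 to the Ethiopian calendar gives 13 Miyazya 2155 EC.

Miyazya 13, 2155 EC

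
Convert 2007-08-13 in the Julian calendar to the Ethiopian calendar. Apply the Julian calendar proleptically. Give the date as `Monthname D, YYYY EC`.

The source date corresponds to 26 August 2007 in the Gregorian calendar (JDN 2454339).
That day falls on 20 Nehase 1999 EC in the Ethiopian calendar.

Nehase 20, 1999 EC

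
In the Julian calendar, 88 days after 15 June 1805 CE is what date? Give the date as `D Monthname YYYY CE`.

11 September 1805 CE

JDN of 15 June 1805 CE = 2380500.
2380500 + 88 = 2380588.
JDN 2380588 in the Julian calendar is 11 September 1805 CE.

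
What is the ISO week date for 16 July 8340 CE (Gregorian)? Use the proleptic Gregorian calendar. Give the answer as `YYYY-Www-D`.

The weekday is Tuesday (ISO weekday 2).
That Tuesday belongs to ISO week 29 of ISO year 8340.

8340-W29-2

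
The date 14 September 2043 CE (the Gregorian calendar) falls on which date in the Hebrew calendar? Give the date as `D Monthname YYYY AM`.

Julian Day Number of the source date = 2467507.
Converting JDN 2467507 to the Hebrew calendar gives 9 Elul 5803 AM.

9 Elul 5803 AM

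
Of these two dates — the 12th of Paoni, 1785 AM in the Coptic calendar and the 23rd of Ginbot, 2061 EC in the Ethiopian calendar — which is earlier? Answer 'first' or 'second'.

second

First date → JDN 2476917; second date → JDN 2476898.
JDN 2476898 < JDN 2476917, so the second date is earlier.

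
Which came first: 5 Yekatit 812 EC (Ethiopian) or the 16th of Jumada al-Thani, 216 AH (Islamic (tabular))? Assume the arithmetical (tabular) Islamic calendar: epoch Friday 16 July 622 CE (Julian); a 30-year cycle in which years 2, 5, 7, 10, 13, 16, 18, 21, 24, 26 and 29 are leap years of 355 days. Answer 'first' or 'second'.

The two dates have Julian Day Numbers 2020593 and 2024792 respectively.
Since 2020593 < 2024792, the first date comes first.

first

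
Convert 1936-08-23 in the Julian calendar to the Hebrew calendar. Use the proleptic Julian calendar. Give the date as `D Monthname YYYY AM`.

18 Elul 5696 AM

Both dates share Julian Day Number 2428417; in the Hebrew calendar that is 18 Elul 5696 AM.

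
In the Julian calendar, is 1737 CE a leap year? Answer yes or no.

no

1737 mod 4 = 1, so it is a common year in the Julian calendar.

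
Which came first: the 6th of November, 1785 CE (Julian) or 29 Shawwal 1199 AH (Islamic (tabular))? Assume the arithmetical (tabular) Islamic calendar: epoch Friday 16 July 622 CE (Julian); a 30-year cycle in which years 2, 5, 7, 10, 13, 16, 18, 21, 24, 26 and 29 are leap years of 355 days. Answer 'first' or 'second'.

Converting both to JDN: 2373339 vs 2373265; the smaller is the second.

second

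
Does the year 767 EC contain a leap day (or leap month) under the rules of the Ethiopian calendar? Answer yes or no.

yes

767 mod 4 = 3; in the Ethiopian calendar a year is leap when year mod 4 = 3, so it is a leap year.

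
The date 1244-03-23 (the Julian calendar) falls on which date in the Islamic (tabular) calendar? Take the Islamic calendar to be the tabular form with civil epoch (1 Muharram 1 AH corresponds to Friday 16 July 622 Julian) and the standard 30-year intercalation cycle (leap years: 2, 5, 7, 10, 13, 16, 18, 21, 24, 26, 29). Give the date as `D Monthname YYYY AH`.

11 Shawwal 641 AH

Both dates share Julian Day Number 2175511; in the tabular Islamic calendar that is 11 Shawwal 641 AH.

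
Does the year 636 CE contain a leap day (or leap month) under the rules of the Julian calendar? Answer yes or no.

yes

636 mod 4 = 0, so it is a leap year in the Julian calendar.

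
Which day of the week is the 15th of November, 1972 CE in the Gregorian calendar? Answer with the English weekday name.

2441637 ≡ 2 (mod 7); counting from Monday = 0 gives Wednesday.

Wednesday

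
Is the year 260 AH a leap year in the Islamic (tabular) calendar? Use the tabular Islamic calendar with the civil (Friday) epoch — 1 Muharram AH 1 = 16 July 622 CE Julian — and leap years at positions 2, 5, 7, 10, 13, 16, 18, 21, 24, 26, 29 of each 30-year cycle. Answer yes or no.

Year 260 AH is year 20 of its 30-year cycle; leap positions are 2, 5, 7, 10, 13, 16, 18, 21, 24, 26, 29, so it is a common year (354 days).

no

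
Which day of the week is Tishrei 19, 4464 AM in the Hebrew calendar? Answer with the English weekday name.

Friday

In the proleptic Gregorian calendar this is 9 October 703 (JDN 1978106).
JDN 1978106 mod 7 = 4, and JDN 0 was a Monday, so this is a Friday.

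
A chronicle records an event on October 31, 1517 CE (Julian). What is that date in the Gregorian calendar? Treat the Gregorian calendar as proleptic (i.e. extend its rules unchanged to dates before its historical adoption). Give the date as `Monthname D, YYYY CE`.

November 10, 1517 CE

The Julian–Gregorian offset here is 10 days (Julian trailing).
31 October 1517 Julian + 10 days → 10 November 1517 Gregorian.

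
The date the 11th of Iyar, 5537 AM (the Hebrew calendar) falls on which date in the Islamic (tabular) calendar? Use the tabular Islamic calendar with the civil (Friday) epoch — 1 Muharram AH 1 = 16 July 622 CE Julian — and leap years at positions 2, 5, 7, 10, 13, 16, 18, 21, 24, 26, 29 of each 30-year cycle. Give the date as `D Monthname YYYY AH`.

Julian Day Number of the source date = 2370234.
Converting JDN 2370234 to the tabular Islamic calendar gives 10 Rabi' al-Thani 1191 AH.

10 Rabi' al-Thani 1191 AH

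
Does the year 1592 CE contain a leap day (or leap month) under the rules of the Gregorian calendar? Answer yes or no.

1592 is divisible by 4 and not by 100, so it is a leap year.

yes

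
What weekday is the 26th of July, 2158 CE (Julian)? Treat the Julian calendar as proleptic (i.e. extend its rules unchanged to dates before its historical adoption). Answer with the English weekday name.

In the Gregorian calendar this is 9 August 2158 (JDN 2509474).
2509474 ≡ 2 (mod 7); counting from Monday = 0 gives Wednesday.

Wednesday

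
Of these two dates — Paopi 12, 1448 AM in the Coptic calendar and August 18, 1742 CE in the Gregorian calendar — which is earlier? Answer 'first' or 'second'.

The two dates have Julian Day Numbers 2353588 and 2357542 respectively.
Since 2353588 < 2357542, the first date comes first.

first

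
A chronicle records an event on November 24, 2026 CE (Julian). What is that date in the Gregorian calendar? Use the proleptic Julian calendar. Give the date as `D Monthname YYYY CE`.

The Julian–Gregorian offset here is 13 days (Julian trailing).
24 November 2026 Julian + 13 days → 7 December 2026 Gregorian.

7 December 2026 CE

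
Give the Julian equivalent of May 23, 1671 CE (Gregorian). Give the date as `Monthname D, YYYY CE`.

For dates in this range the Gregorian date is 10 days ahead of the Julian.
23 May 1671 Gregorian − 10 days → 13 May 1671 Julian.

May 13, 1671 CE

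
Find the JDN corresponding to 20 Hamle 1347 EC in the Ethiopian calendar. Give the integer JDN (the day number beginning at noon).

2216166

Equivalently 22 July 1355 (proleptic Gregorian).
JDN 2400001 is 17 November 1858 CE (Gregorian), MJD 0; the target day is −183835 days from there, so JDN = 2216166.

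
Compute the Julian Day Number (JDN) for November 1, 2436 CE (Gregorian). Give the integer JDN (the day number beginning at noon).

2611096

JDN 2400001 is 17 November 1858 CE (Gregorian), MJD 0; the target day is +211095 days from there, so JDN = 2611096.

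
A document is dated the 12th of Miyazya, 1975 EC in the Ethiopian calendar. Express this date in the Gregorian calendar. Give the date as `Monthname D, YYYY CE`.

Both dates share Julian Day Number 2445445; in the Gregorian calendar that is 20 April 1983 CE.

April 20, 1983 CE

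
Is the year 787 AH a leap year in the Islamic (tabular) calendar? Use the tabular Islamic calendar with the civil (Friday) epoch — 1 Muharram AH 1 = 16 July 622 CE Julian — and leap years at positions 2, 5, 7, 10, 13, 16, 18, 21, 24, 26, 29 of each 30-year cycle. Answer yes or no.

yes

Year 787 AH is year 7 of its 30-year cycle; leap positions are 2, 5, 7, 10, 13, 16, 18, 21, 24, 26, 29, so it is a leap year (355 days).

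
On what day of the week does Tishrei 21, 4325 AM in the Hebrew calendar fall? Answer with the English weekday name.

Equivalently 14 October 564 Gregorian, JDN 1927344.
JDN 1927344 mod 7 = 6, and JDN 0 was a Monday, so this is a Sunday.

Sunday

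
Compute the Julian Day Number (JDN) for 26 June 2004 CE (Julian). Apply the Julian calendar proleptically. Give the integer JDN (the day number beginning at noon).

2453196

Equivalently 9 July 2004 (Gregorian).
JDN 2299161 is 15 October 1582 CE (Gregorian); the target day is +154035 days from there, so JDN = 2453196.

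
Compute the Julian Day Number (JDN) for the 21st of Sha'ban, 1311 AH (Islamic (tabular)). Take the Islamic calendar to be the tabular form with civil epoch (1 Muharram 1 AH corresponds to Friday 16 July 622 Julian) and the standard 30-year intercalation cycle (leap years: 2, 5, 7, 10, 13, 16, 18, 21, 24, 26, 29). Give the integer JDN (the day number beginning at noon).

Equivalently 27 February 1894 (Gregorian).
JDN 2451545 is 1 January 2000 CE (Gregorian); the target day is −38658 days from there, so JDN = 2412887.

2412887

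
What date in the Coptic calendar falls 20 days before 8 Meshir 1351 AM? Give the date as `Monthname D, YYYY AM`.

The starting date is JDN 2318274; 2318274 − 20 = 2318254.
JDN 2318254 corresponds to Tobi 18, 1351 AM.

Tobi 18, 1351 AM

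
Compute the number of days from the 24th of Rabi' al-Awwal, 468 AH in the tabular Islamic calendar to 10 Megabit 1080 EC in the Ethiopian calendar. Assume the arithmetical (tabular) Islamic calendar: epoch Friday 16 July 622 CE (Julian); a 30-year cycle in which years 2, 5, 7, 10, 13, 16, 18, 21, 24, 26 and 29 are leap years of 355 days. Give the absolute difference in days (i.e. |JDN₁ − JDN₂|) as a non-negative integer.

4504

First date → JDN 2114011; second date → JDN 2118515.
The interval is |2114011 − 2118515| = 4504 days.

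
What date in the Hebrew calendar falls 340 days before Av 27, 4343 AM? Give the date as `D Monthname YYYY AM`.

13 Tishrei 4343 AM

The starting date is JDN 1934231; 1934231 − 340 = 1933891.
JDN 1933891 corresponds to 13 Tishrei 4343 AM.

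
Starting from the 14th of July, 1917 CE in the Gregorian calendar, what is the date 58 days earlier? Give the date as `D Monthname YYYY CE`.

Counting 58 days back from JDN 2421424 reaches JDN 2421366, which is 17 May 1917 CE.

17 May 1917 CE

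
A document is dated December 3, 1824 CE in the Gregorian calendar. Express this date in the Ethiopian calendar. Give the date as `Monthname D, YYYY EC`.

Both dates share Julian Day Number 2387599; in the Ethiopian calendar that is 25 Hidar 1817 EC.

Hidar 25, 1817 EC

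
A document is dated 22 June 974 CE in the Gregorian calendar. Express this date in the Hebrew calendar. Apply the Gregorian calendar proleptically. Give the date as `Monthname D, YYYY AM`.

Julian Day Number of the source date = 2076979.
Converting JDN 2076979 to the Hebrew calendar gives 25 Sivan 4734 AM.

Sivan 25, 4734 AM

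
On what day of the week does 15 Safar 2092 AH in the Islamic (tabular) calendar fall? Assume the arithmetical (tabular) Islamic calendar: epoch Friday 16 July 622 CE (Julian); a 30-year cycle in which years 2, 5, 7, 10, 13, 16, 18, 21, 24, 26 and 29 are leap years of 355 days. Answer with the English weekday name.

Wednesday

This is JDN 2689465 (28 May 2651 Gregorian).
JDN 2689465 mod 7 = 2, and JDN 0 was a Monday, so this is a Wednesday.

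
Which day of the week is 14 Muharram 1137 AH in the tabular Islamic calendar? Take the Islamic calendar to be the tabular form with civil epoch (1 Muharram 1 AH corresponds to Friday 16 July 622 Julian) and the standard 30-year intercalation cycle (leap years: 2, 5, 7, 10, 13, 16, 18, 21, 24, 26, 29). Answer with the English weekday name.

Tuesday

In the Gregorian calendar this is 3 October 1724 (JDN 2351014).
Since JDN mod 7 = 1 (0 = Monday), the day is Tuesday.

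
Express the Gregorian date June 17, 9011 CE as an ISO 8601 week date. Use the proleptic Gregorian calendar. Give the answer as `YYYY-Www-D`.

The weekday is Monday (ISO weekday 1).
That Monday belongs to ISO week 25 of ISO year 9011.

9011-W25-1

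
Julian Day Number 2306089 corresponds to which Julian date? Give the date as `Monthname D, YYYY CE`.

September 23, 1601 CE

JDN 2306089 is 3 October 1601 in the Gregorian calendar.
In the Julian calendar that day is September 23, 1601 CE.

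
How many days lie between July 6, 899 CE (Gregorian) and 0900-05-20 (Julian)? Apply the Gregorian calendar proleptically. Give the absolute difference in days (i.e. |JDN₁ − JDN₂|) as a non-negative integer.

323

JDN of the first date = 2049600.
JDN of the second date = 2049923.
|2049923 − 2049600| = 323.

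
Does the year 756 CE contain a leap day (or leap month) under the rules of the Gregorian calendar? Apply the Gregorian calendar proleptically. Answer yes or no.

yes

756 is divisible by 4 and not by 100, so it is a leap year.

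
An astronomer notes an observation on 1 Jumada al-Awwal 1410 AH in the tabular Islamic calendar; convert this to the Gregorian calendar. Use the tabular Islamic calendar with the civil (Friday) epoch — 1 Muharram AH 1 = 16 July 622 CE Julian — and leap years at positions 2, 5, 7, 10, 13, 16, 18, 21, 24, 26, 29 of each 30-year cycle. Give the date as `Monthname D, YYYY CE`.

Julian Day Number of the source date = 2447861.
Converting JDN 2447861 to the Gregorian calendar gives 30 November 1989 CE.

November 30, 1989 CE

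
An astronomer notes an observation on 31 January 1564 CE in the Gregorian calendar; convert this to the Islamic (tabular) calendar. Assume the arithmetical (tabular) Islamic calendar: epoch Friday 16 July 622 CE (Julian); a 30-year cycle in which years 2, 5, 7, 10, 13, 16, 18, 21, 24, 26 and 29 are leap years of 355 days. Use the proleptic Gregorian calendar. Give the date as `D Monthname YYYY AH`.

Julian Day Number of the source date = 2292329.
Converting JDN 2292329 to the tabular Islamic calendar gives 6 Jumada al-Thani 971 AH.

6 Jumada al-Thani 971 AH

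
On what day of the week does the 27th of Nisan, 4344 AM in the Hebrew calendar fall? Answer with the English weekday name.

Equivalently 15 April 584 Gregorian, JDN 1934467.
Since JDN mod 7 = 3 (0 = Monday), the day is Thursday.

Thursday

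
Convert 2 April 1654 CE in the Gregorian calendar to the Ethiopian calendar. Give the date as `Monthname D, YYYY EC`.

Both dates share Julian Day Number 2325263; in the Ethiopian calendar that is 27 Megabit 1646 EC.

Megabit 27, 1646 EC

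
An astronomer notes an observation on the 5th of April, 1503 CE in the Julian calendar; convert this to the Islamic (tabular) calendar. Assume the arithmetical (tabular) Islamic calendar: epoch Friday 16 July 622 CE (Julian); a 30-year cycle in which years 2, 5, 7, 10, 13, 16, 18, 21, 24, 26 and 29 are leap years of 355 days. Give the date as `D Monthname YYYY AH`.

7 Shawwal 908 AH

Julian Day Number of the source date = 2270123.
Converting JDN 2270123 to the tabular Islamic calendar gives 7 Shawwal 908 AH.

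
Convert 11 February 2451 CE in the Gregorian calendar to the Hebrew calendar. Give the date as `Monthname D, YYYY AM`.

Adar I 8, 6211 AM

Julian Day Number of the source date = 2616311.
Converting JDN 2616311 to the Hebrew calendar gives 8 Adar I 6211 AM.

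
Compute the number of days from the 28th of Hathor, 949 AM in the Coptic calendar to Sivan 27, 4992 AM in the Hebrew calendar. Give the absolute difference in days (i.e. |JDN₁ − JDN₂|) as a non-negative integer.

First date → JDN 2171374; second date → JDN 2171213.
The interval is |2171374 − 2171213| = 161 days.

161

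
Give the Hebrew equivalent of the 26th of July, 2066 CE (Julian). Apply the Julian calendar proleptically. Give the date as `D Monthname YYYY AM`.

17 Av 5826 AM

Both dates share Julian Day Number 2475871; in the Hebrew calendar that is 17 Av 5826 AM.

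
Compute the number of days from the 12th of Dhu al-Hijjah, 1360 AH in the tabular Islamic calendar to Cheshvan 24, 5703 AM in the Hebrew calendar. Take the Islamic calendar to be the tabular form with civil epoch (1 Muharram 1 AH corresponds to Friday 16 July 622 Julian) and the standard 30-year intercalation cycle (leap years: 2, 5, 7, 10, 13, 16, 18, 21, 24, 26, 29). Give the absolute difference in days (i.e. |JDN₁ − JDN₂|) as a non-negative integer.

First date → JDN 2430360; second date → JDN 2430668.
The interval is |2430360 − 2430668| = 308 days.

308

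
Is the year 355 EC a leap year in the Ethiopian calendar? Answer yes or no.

355 mod 4 = 3; in the Ethiopian calendar a year is leap when year mod 4 = 3, so it is a leap year.

yes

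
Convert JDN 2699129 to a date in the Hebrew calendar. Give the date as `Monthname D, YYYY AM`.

The Gregorian equivalent of JDN 2699129 is 11 November 2677.
In the Hebrew calendar that day is Cheshvan 23, 6438 AM.

Cheshvan 23, 6438 AM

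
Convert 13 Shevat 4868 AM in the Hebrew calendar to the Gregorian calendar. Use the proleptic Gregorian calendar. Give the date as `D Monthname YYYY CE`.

Both dates share Julian Day Number 2125782; in the Gregorian calendar that is 4 February 1108 CE.

4 February 1108 CE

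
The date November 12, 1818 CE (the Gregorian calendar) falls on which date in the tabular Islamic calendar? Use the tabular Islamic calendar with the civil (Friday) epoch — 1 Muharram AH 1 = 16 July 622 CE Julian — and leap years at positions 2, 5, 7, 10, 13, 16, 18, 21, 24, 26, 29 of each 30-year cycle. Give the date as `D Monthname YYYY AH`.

Both dates share Julian Day Number 2385386; in the tabular Islamic calendar that is 13 Muharram 1234 AH.

13 Muharram 1234 AH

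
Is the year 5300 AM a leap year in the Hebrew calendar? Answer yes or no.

Hebrew year 5300 is year 18 of its 19-year Metonic cycle; leap years are at positions 3, 6, 8, 11, 14, 17, 19, so it is a common year (12 months).

no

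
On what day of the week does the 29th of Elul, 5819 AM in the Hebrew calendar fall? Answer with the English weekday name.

This is JDN 2473344 (7 September 2059 Gregorian).
JDN 2473344 mod 7 = 6, and JDN 0 was a Monday, so this is a Sunday.

Sunday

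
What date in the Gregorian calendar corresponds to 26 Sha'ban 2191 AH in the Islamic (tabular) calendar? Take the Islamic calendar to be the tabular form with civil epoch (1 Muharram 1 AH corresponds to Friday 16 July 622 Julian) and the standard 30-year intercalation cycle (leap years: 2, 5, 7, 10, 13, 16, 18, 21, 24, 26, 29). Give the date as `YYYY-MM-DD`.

2747-12-21

Julian Day Number of the source date = 2724735.
Converting JDN 2724735 to the Gregorian calendar gives 21 December 2747 CE.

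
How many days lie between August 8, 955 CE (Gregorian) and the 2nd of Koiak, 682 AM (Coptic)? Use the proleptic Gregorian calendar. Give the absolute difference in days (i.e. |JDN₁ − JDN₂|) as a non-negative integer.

First date → JDN 2070086; second date → JDN 2073856.
The interval is |2070086 − 2073856| = 3770 days.

3770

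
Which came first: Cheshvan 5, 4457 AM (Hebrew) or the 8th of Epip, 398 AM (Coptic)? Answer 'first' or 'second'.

second

Converting both to JDN: 1975553 vs 1970341; the smaller is the second.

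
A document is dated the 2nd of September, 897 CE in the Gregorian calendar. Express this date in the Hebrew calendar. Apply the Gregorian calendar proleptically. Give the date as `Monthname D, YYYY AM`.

Both dates share Julian Day Number 2048928; in the Hebrew calendar that is 27 Elul 4657 AM.

Elul 27, 4657 AM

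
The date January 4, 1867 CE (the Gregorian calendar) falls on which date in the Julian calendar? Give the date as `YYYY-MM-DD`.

1866-12-23

At this point the Julian calendar is 12 days behind the Gregorian.
4 January 1867 Gregorian − 12 days → 23 December 1866 Julian.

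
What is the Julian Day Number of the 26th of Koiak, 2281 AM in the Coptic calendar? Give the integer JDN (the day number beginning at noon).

In the Gregorian calendar the same day is 8 January 2565.
JDN 2400001 is 17 November 1858 CE (Gregorian), MJD 0; the target day is +257914 days from there, so JDN = 2657915.

2657915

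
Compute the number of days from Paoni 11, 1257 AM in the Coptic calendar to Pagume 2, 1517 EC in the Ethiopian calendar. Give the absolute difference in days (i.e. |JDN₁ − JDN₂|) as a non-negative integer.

First date → JDN 2284064; second date → JDN 2278301.
The interval is |2284064 − 2278301| = 5763 days.

5763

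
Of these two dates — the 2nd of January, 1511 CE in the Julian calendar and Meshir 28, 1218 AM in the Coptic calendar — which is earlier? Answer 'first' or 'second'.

First date → JDN 2272952; second date → JDN 2269716.
JDN 2269716 < JDN 2272952, so the second date is earlier.

second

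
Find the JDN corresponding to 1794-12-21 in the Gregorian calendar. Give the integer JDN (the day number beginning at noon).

2376660

JDN 2451545 is 1 January 2000 CE (Gregorian); the target day is −74885 days from there, so JDN = 2376660.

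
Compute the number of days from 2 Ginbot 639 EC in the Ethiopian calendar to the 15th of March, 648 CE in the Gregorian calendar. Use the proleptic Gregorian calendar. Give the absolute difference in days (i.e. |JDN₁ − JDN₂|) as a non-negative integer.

First date → JDN 1957491; second date → JDN 1957811.
The interval is |1957491 − 1957811| = 320 days.

320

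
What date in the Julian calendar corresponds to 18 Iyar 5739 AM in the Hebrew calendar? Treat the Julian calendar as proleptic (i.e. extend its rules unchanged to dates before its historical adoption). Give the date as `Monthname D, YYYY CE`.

May 2, 1979 CE

Julian Day Number of the source date = 2444009.
Converting JDN 2444009 to the Julian calendar gives 2 May 1979 CE.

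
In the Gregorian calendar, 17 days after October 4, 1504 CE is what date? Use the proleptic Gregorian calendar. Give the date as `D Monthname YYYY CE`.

21 October 1504 CE

JDN of October 4, 1504 CE = 2270661.
2270661 + 17 = 2270678.
JDN 2270678 in the Gregorian calendar is 21 October 1504 CE.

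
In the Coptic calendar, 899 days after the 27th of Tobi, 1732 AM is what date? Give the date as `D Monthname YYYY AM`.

16 Epip 1734 AM

The starting date is JDN 2457424; 2457424 + 899 = 2458323.
JDN 2458323 corresponds to 16 Epip 1734 AM.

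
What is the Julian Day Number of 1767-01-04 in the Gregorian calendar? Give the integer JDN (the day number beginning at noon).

JDN 2451545 is 1 January 2000 CE (Gregorian); the target day is −85098 days from there, so JDN = 2366447.

2366447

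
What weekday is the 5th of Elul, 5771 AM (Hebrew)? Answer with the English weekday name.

Sunday

Equivalently 4 September 2011 Gregorian, JDN 2455809.
2455809 ≡ 6 (mod 7); counting from Monday = 0 gives Sunday.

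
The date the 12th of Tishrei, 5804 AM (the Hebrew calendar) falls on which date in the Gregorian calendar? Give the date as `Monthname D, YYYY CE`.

Julian Day Number of the source date = 2467539.
Converting JDN 2467539 to the Gregorian calendar gives 16 October 2043 CE.

October 16, 2043 CE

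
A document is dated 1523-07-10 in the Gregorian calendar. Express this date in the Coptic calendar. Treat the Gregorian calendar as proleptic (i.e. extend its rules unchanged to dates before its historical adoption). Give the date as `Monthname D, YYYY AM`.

Epip 6, 1239 AM

Julian Day Number of the source date = 2277514.
Converting JDN 2277514 to the Coptic calendar gives 6 Epip 1239 AM.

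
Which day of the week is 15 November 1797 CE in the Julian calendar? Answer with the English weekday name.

Sunday

Equivalently 26 November 1797 Gregorian, JDN 2377731.
Since JDN mod 7 = 6 (0 = Monday), the day is Sunday.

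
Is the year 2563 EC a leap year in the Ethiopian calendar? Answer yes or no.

2563 mod 4 = 3; in the Ethiopian calendar a year is leap when year mod 4 = 3, so it is a leap year.

yes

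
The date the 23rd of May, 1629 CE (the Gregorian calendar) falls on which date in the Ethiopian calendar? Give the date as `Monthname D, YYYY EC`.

Both dates share Julian Day Number 2316183; in the Ethiopian calendar that is 18 Ginbot 1621 EC.

Ginbot 18, 1621 EC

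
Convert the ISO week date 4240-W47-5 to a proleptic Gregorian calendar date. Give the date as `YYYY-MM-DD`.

4240-11-20

ISO week 1 of 4240 is the week containing the first Thursday of 4240.
Week 47, day 5 (Friday) lands on 4240-11-20.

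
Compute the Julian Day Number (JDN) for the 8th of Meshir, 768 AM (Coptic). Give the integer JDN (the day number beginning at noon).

In the proleptic Gregorian calendar the same day is 9 February 1052.
JDN 2400001 is 17 November 1858 CE (Gregorian), MJD 0; the target day is −294667 days from there, so JDN = 2105334.

2105334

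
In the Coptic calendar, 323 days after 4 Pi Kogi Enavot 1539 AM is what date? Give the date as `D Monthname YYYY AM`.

21 Epip 1540 AM

Counting 323 days forward from JDN 2387147 reaches JDN 2387470, which is 21 Epip 1540 AM.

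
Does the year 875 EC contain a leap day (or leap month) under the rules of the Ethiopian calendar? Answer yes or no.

yes

875 mod 4 = 3; in the Ethiopian calendar a year is leap when year mod 4 = 3, so it is a leap year.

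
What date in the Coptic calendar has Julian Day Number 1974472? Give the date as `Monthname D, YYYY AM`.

Paopi 26, 410 AM

The proleptic Gregorian equivalent of JDN 1974472 is 26 October 693.
In the Coptic calendar that day is Paopi 26, 410 AM.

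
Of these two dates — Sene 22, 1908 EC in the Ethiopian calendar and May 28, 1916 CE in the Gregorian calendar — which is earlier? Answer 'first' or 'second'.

Converting both to JDN: 2421044 vs 2421012; the smaller is the second.

second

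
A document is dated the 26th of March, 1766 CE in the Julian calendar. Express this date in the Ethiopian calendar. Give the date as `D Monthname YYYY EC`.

30 Megabit 1758 EC

Both dates share Julian Day Number 2366174; in the Ethiopian calendar that is 30 Megabit 1758 EC.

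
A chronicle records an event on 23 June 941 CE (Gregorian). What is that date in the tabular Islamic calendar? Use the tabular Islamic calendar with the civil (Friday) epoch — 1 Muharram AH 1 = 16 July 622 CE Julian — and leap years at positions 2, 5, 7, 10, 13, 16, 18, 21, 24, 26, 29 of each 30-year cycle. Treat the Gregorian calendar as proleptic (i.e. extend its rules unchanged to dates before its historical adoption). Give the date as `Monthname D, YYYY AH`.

Both dates share Julian Day Number 2064927; in the tabular Islamic calendar that is 20 Ramadan 329 AH.

Ramadan 20, 329 AH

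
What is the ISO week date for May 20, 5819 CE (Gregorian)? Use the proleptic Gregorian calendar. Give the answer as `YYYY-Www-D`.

5819-W20-4

The weekday is Thursday (ISO weekday 4).
That Thursday belongs to ISO week 20 of ISO year 5819.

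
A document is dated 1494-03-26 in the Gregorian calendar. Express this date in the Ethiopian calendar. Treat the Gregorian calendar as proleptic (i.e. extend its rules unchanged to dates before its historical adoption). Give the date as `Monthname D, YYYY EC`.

Megabit 21, 1486 EC

Julian Day Number of the source date = 2266817.
Converting JDN 2266817 to the Ethiopian calendar gives 21 Megabit 1486 EC.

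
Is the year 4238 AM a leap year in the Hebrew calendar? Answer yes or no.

no

Hebrew year 4238 is year 1 of its 19-year Metonic cycle; leap years are at positions 3, 6, 8, 11, 14, 17, 19, so it is a common year (12 months).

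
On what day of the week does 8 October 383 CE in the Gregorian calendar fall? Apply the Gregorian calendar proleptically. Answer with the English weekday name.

JDN 1861228 mod 7 = 5, and JDN 0 was a Monday, so this is a Saturday.

Saturday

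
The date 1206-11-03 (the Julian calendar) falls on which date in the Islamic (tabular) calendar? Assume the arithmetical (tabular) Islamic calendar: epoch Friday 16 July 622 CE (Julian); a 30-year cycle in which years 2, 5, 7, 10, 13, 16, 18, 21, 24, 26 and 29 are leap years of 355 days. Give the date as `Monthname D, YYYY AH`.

The source date corresponds to 10 November 1206 in the proleptic Gregorian calendar (JDN 2161856).
That day falls on 29 Rabi' al-Awwal 603 AH in the tabular Islamic calendar.

Rabi' al-Awwal 29, 603 AH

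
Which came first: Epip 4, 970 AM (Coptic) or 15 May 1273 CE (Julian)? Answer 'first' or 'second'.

first

The two dates have Julian Day Numbers 2179260 and 2186156 respectively.
Since 2179260 < 2186156, the first date comes first.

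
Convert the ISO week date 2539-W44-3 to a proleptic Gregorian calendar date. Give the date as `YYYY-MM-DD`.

2539-10-28

ISO week 1 of 2539 is the week containing the first Thursday of 2539.
Week 44, day 3 (Wednesday) lands on 2539-10-28.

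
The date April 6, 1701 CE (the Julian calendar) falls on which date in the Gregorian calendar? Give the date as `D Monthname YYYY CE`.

At this point the Julian calendar is 11 days behind the Gregorian.
6 April 1701 Julian + 11 days → 17 April 1701 Gregorian.

17 April 1701 CE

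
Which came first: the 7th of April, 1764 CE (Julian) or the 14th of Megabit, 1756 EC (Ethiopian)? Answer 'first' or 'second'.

second

Converting both to JDN: 2365456 vs 2365428; the smaller is the second.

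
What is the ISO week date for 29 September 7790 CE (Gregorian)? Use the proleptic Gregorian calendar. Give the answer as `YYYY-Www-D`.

The weekday is Wednesday (ISO weekday 3).
That Wednesday belongs to ISO week 39 of ISO year 7790.

7790-W39-3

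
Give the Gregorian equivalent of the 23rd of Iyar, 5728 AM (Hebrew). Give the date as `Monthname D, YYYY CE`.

May 21, 1968 CE

Julian Day Number of the source date = 2439998.
Converting JDN 2439998 to the Gregorian calendar gives 21 May 1968 CE.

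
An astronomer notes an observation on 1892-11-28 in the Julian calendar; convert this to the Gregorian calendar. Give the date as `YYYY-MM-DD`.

At this point the Julian calendar is 12 days behind the Gregorian.
28 November 1892 Julian + 12 days → 10 December 1892 Gregorian.

1892-12-10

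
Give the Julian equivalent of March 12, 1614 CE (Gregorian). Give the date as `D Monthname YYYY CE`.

The Julian–Gregorian offset here is 10 days (Julian trailing).
12 March 1614 Gregorian − 10 days → 2 March 1614 Julian.

2 March 1614 CE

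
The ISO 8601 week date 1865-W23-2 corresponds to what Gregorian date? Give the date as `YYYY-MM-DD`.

1865-06-06

ISO week 1 of 1865 is the week containing the first Thursday of 1865.
Week 23, day 2 (Tuesday) lands on 1865-06-06.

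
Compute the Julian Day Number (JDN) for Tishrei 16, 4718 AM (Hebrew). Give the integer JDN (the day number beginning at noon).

Equivalently 18 September 957 (proleptic Gregorian).
JDN 2451545 is 1 January 2000 CE (Gregorian); the target day is −380687 days from there, so JDN = 2070858.

2070858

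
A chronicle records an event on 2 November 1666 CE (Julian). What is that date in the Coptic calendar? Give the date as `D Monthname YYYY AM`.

Both dates share Julian Day Number 2329870; in the Coptic calendar that is 6 Hathor 1383 AM.

6 Hathor 1383 AM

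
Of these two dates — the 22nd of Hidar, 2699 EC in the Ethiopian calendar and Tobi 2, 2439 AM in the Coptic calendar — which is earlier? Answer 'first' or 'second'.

first

First date → JDN 2709746; second date → JDN 2715630.
JDN 2709746 < JDN 2715630, so the first date is earlier.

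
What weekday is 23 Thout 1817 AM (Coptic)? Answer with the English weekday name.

In the Gregorian calendar this is 4 October 2100 (JDN 2488346).
Since JDN mod 7 = 0 (0 = Monday), the day is Monday.

Monday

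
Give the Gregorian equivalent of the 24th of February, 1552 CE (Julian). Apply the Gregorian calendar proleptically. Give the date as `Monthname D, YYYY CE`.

March 5, 1552 CE

The Julian–Gregorian offset here is 10 days (Julian trailing).
24 February 1552 Julian + 10 days → 5 March 1552 Gregorian.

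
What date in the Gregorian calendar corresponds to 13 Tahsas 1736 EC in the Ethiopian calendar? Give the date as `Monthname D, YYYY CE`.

Julian Day Number of the source date = 2358032.
Converting JDN 2358032 to the Gregorian calendar gives 21 December 1743 CE.

December 21, 1743 CE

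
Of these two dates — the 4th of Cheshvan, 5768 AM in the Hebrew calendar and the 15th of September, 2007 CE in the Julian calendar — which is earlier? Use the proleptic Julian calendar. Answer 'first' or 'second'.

second

Converting both to JDN: 2454390 vs 2454372; the smaller is the second.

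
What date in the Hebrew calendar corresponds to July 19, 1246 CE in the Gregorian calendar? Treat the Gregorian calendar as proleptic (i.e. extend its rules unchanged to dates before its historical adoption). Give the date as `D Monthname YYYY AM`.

26 Tammuz 5006 AM

Both dates share Julian Day Number 2176352; in the Hebrew calendar that is 26 Tammuz 5006 AM.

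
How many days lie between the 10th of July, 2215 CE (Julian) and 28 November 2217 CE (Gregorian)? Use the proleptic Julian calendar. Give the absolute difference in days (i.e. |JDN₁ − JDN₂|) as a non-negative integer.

857

First date → JDN 2530277; second date → JDN 2531134.
The interval is |2530277 − 2531134| = 857 days.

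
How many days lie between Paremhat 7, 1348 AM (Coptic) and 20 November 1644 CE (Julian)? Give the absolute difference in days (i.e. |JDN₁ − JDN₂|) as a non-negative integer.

First date → JDN 2317208; second date → JDN 2321853.
The interval is |2317208 − 2321853| = 4645 days.

4645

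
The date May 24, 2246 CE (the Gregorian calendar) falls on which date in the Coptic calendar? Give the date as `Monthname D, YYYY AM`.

Pashons 14, 1962 AM

Julian Day Number of the source date = 2541538.
Converting JDN 2541538 to the Coptic calendar gives 14 Pashons 1962 AM.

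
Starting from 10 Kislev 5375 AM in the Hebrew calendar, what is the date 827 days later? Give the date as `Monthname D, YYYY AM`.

Counting 827 days forward from JDN 2310877 reaches JDN 2311704, which is Adar I 11, 5377 AM.

Adar I 11, 5377 AM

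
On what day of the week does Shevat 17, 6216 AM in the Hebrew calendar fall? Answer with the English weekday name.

This is JDN 2618119 (24 January 2456 Gregorian).
2618119 ≡ 0 (mod 7); counting from Monday = 0 gives Monday.

Monday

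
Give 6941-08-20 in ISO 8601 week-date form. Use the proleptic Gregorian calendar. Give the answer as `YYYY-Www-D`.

6941-W33-7

The weekday is Sunday (ISO weekday 7).
That Sunday belongs to ISO week 33 of ISO year 6941.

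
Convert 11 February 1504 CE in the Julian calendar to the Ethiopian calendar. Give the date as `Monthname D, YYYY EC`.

The source date corresponds to 21 February 1504 in the proleptic Gregorian calendar (JDN 2270435).
That day falls on 16 Yekatit 1496 EC in the Ethiopian calendar.

Yekatit 16, 1496 EC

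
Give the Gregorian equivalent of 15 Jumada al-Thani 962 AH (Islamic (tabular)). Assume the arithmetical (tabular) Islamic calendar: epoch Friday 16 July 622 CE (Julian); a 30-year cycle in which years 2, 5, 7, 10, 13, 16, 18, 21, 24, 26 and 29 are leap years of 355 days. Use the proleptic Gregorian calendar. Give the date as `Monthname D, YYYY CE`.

May 17, 1555 CE

Julian Day Number of the source date = 2289148.
Converting JDN 2289148 to the Gregorian calendar gives 17 May 1555 CE.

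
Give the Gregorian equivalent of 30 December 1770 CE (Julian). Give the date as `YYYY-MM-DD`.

For dates in this range the Gregorian date is 11 days ahead of the Julian.
30 December 1770 Julian + 11 days → 10 January 1771 Gregorian.

1771-01-10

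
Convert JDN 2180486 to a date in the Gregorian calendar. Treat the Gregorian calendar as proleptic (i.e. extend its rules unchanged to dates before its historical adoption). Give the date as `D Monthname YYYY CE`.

12 November 1257 CE

JDN 2451545 is 1 Jan 2000; 2180486 is −271059 days from there.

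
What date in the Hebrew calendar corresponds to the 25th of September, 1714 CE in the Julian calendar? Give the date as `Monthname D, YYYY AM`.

Tishrei 27, 5475 AM

Julian Day Number of the source date = 2347364.
Converting JDN 2347364 to the Hebrew calendar gives 27 Tishrei 5475 AM.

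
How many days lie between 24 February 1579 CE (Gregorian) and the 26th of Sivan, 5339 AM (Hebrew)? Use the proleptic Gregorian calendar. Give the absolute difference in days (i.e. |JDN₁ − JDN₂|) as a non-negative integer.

First date → JDN 2297832; second date → JDN 2297958.
The interval is |2297832 − 2297958| = 126 days.

126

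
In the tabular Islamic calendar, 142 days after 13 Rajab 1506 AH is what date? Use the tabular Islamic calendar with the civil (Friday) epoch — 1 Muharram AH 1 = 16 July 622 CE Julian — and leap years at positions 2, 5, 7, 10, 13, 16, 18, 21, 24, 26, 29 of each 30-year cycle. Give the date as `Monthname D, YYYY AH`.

Dhu al-Hijjah 7, 1506 AH

JDN of 13 Rajab 1506 AH = 2481951.
2481951 + 142 = 2482093.
JDN 2482093 in the tabular Islamic calendar is Dhu al-Hijjah 7, 1506 AH.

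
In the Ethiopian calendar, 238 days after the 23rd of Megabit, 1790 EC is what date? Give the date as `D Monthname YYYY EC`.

Counting 238 days forward from JDN 2377855 reaches JDN 2378093, which is 16 Hidar 1791 EC.

16 Hidar 1791 EC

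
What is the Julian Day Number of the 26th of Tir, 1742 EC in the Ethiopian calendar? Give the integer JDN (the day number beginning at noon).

2360266

Equivalently 1 February 1750 (Gregorian).
JDN 2400001 is 17 November 1858 CE (Gregorian), MJD 0; the target day is −39735 days from there, so JDN = 2360266.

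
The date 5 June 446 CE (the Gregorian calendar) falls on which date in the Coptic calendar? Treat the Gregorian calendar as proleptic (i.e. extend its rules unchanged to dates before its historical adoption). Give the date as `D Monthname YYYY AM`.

Both dates share Julian Day Number 1884114; in the Coptic calendar that is 10 Paoni 162 AM.

10 Paoni 162 AM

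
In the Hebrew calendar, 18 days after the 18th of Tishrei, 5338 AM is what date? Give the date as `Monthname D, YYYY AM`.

Cheshvan 6, 5338 AM

Counting 18 days forward from JDN 2297329 reaches JDN 2297347, which is Cheshvan 6, 5338 AM.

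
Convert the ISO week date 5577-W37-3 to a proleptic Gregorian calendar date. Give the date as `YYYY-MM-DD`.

ISO week 1 of 5577 is the week containing the first Thursday of 5577.
Week 37, day 3 (Wednesday) lands on 5577-09-14.

5577-09-14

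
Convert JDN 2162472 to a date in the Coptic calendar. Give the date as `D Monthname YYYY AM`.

The proleptic Gregorian equivalent of JDN 2162472 is 18 July 1208.
In the Coptic calendar that day is 17 Epip 924 AM.

17 Epip 924 AM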